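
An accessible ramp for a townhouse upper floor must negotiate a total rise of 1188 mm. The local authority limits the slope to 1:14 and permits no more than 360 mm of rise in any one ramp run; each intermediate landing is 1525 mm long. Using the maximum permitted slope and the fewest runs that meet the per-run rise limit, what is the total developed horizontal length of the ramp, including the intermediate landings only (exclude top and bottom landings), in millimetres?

At most 360 each: 1188/360 = 3.30, giving 4 ramp runs. That means 3 intermediate landings.
Ramp run (horizontal) at 1:14: 1188 × 14 = 16632 mm.
3 intermediate landings contribute 3 × 1525 = 4575 mm.
Developed length = 16632 + 4575 = 21207 mm.

21207 mm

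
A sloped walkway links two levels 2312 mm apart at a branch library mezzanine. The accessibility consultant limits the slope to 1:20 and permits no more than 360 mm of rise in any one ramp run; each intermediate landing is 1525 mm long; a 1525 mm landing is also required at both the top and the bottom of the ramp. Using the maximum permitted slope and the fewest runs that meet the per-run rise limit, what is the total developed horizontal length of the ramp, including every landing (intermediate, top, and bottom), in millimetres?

58440 mm

2312 / 360 = 6.42, so 7 ramp runs are needed. That means 6 intermediate landings.
Horizontal run for 2312 mm of rise at 1:20 is 2312 × 20 = 46240 mm.
Intermediate landings: 6 × 1525 = 9150 mm.
Top and bottom landings: 2 × 1525 = 3050 mm.
Total = 46240 + 9150 + 3050 = 58440 mm.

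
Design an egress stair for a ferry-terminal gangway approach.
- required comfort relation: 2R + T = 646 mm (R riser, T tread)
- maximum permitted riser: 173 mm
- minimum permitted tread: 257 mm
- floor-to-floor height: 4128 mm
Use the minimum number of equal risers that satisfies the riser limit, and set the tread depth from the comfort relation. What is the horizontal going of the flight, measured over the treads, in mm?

6946 mm

⌈4128/173⌉ = 24 risers.
R = 4128 ÷ 24 = 172 mm.
T = 646 − 2·172 = 302 mm, which satisfies the 257 mm minimum.
Going = (24 − 1) × 302 = 6946 mm.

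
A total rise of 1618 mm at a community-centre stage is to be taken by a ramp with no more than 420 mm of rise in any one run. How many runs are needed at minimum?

4 runs

1618 / 420 = 3.852 → round up to 4 ramp runs.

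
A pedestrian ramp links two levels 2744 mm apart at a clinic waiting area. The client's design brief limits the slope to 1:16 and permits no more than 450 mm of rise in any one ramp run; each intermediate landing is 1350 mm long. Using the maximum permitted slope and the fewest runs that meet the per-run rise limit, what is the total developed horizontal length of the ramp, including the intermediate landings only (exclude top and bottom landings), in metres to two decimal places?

52.00 m

2744 / 450 = 6.098 → round up to 7 ramp runs. That means 6 intermediate landings.
Ramp run (horizontal) at 1:16: 2744 × 16 = 43904 mm.
Intermediate landings: 6 × 1350 = 8100 mm.
Developed length = 43904 + 8100 = 52004 mm.
= 52.00 m.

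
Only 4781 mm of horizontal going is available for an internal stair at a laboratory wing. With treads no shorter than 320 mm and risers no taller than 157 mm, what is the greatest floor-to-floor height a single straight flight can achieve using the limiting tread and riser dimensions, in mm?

Treads that fit: ⌊4781 / 320⌋ = 14.
Risers = treads + 1 = 15.
Maximum height = 15 × 157 = 2355 mm.

2355 mm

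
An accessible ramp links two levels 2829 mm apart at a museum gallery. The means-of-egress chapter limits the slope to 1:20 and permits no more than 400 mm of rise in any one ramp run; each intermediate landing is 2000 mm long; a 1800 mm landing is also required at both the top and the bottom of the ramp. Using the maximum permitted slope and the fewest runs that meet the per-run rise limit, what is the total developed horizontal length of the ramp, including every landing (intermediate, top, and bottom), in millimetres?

74180 mm

⌈2829/400⌉ = 8 ramp runs. That means 7 intermediate landings.
Ramp run (horizontal) at 1:20: 2829 × 20 = 56580 mm.
7 intermediate landings contribute 7 × 2000 = 14000 mm.
Top and bottom landings: 2 × 1800 = 3600 mm.
Total = 56580 + 14000 + 3600 = 74180 mm.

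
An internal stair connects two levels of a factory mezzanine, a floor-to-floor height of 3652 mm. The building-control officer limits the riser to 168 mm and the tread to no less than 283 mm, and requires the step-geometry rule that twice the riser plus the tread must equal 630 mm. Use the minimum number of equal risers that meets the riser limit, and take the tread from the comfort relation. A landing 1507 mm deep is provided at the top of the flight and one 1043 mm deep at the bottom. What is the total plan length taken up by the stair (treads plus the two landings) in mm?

At most 168 each: 3652/168 = 21.74, giving 22 risers.
Each riser is 3652/22 = 166 mm (≤ 168 mm).
From 2R + T = 630: T = 630 − 332 = 298 mm.
Going = (22 − 1) × 298 = 6258 mm.
Add landings: 6258 + 1507 + 1043 = 8808 mm.

8808 mm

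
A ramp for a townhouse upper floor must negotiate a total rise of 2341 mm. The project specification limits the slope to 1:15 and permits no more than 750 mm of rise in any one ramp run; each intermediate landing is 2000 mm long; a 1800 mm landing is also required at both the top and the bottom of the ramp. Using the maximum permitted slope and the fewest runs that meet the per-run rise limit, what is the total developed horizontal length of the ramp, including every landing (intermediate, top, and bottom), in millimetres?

44715 mm

2341 / 750 = 3.12, so 4 ramp runs are needed. That means 3 intermediate landings.
Ramp run (horizontal) at 1:15: 2341 × 15 = 35115 mm.
3 intermediate landings contribute 3 × 2000 = 6000 mm.
Top and bottom landings: 2 × 1800 = 3600 mm.
Total = 35115 + 6000 + 3600 = 44715 mm.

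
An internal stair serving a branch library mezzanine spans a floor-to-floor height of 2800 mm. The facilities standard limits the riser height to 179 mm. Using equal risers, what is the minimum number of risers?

16 risers

⌈2800/179⌉ = 16 risers.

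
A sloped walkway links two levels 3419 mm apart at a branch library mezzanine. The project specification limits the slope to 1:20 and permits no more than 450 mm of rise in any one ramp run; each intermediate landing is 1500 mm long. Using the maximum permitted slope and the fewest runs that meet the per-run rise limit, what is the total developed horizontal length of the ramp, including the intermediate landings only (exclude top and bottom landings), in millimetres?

3419 / 450 = 7.598 → round up to 8 ramp runs. That means 7 intermediate landings.
Ramp run (horizontal) at 1:20: 3419 × 20 = 68380 mm.
7 intermediate landings contribute 7 × 1500 = 10500 mm.
Developed length = 68380 + 10500 = 78880 mm.

78880 mm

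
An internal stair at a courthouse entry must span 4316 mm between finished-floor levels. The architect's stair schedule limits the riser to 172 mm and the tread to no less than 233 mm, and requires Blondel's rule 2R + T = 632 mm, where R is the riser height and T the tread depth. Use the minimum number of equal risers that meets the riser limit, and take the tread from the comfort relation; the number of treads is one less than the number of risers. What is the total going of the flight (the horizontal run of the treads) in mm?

⌈4316/172⌉ = 26 risers.
Riser R = 4316 / 26 = 166 mm, within the 172 mm limit.
Tread T = 632 − 2 × 166 = 300 mm (≥ 233 mm).
Treads = 26 − 1 = 25; going = 25 × 300 = 7500 mm.

7500 mm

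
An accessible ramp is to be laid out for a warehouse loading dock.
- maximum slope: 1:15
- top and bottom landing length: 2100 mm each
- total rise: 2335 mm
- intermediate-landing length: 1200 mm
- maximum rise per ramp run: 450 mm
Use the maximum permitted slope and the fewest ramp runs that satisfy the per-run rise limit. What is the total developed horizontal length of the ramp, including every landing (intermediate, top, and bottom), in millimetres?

45225 mm

2335 / 450 = 5.19, so 6 ramp runs are needed. That means 5 intermediate landings.
Ramp run (horizontal) at 1:15: 2335 × 15 = 35025 mm.
5 intermediate landings contribute 5 × 1200 = 6000 mm.
Top and bottom landings: 2 × 2100 = 4200 mm.
Total = 35025 + 6000 + 4200 = 45225 mm.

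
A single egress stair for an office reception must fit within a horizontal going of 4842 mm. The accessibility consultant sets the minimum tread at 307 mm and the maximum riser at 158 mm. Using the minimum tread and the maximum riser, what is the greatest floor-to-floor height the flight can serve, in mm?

4842 / 307 = 15.77, so 15 treads fit.
Risers = treads + 1 = 16.
Maximum height = 16 × 158 = 2528 mm.

2528 mm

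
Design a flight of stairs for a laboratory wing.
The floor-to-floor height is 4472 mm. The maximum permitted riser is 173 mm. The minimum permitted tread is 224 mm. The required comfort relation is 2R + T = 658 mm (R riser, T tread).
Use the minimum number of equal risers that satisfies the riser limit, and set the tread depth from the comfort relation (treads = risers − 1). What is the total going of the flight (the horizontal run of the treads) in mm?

At most 173 each: 4472/173 = 25.85, giving 26 risers.
Each riser is 4472/26 = 172 mm (≤ 173 mm).
Tread T = 658 − 2 × 172 = 314 mm (≥ 224 mm).
26 risers give 25 treads; going = 25 × 314 = 7850 mm.

7850 mm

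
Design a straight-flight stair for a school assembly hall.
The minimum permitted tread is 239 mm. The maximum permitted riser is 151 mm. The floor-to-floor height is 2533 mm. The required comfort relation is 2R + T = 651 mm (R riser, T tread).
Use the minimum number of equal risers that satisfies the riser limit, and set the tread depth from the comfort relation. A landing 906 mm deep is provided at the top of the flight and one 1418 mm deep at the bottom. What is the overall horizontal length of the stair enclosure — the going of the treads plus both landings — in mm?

At most 151 each: 2533/151 = 16.77, giving 17 risers.
R = 2533 ÷ 17 = 149 mm.
Tread T = 651 − 2 × 149 = 353 mm (≥ 239 mm).
Treads = 17 − 1 = 16; going = 16 × 353 = 5648 mm.
Enclosure = 5648 + 906 + 1418 = 7972 mm.

7972 mm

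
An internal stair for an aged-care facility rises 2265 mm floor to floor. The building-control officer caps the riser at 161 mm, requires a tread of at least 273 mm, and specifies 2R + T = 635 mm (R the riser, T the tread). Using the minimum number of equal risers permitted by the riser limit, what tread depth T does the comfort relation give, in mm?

2265 / 161 = 14.07, so 15 risers are needed.
R = 2265 ÷ 15 = 151 mm.
From 2R + T = 635: T = 635 − 302 = 333 mm.

333 mm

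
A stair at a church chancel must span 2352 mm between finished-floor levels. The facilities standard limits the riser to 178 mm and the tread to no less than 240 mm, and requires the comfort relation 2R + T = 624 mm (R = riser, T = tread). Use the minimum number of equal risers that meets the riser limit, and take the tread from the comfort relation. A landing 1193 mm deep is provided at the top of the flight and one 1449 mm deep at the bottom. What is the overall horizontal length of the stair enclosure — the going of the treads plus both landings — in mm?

6386 mm

2352 / 178 = 13.21, so 14 risers are needed.
Each riser is 2352/14 = 168 mm (≤ 178 mm).
Tread T = 624 − 2 × 168 = 288 mm (≥ 240 mm).
14 risers give 13 treads; going = 13 × 288 = 3744 mm.
Enclosure = 3744 + 1193 + 1449 = 6386 mm.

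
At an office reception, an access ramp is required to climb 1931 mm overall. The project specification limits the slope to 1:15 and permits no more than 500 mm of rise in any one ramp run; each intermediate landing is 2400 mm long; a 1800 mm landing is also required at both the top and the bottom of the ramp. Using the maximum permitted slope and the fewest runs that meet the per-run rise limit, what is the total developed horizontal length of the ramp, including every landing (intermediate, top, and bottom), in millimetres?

⌈1931/500⌉ = 4 ramp runs. That means 3 intermediate landings.
Horizontal run for 1931 mm of rise at 1:15 is 1931 × 15 = 28965 mm.
3 intermediate landings contribute 3 × 2400 = 7200 mm.
Top and bottom landings: 2 × 1800 = 3600 mm.
Total = 28965 + 7200 + 3600 = 39765 mm.

39765 mm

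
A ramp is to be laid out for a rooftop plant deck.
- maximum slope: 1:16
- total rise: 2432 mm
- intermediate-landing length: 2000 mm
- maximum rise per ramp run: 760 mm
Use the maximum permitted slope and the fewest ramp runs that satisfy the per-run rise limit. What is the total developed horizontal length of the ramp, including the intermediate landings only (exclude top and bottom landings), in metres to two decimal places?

44.91 m

2432 / 760 = 3.20, so 4 ramp runs are needed. That means 3 intermediate landings.
Horizontal run for 2432 mm of rise at 1:16 is 2432 × 16 = 38912 mm.
3 intermediate landings contribute 3 × 2000 = 6000 mm.
Developed length = 38912 + 6000 = 44912 mm.
= 44.91 m.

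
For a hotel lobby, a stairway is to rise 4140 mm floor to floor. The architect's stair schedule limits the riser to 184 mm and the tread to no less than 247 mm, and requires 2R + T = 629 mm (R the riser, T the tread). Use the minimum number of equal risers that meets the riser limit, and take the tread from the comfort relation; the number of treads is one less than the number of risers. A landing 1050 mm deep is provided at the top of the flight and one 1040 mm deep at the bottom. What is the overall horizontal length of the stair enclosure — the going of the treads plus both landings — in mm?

8008 mm

At most 184 each: 4140/184 = 22.50, giving 23 risers.
Riser R = 4140 / 23 = 180 mm, within the 184 mm limit.
Tread T = 629 − 2 × 180 = 269 mm (≥ 247 mm).
Going = (23 − 1) × 269 = 5918 mm.
Add landings: 5918 + 1050 + 1040 = 8008 mm.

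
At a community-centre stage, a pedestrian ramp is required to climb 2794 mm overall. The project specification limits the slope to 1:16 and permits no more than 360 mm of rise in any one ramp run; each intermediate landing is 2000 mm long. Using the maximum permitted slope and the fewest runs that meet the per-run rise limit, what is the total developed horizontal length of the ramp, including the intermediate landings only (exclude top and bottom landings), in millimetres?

58704 mm

⌈2794/360⌉ = 8 ramp runs. That means 7 intermediate landings.
Ramp run (horizontal) at 1:16: 2794 × 16 = 44704 mm.
Intermediate landings: 7 × 2000 = 14000 mm.
Total developed length = 44704 + 14000 = 58704 mm.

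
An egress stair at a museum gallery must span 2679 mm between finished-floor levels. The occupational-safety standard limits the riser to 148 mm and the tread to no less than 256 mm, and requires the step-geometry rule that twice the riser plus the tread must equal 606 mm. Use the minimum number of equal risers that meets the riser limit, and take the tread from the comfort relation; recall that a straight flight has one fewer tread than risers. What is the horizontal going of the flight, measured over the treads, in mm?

5832 mm

⌈2679/148⌉ = 19 risers.
Riser R = 2679 / 19 = 141 mm, within the 148 mm limit.
Tread T = 606 − 2 × 141 = 324 mm (≥ 256 mm).
19 risers give 18 treads; going = 18 × 324 = 5832 mm.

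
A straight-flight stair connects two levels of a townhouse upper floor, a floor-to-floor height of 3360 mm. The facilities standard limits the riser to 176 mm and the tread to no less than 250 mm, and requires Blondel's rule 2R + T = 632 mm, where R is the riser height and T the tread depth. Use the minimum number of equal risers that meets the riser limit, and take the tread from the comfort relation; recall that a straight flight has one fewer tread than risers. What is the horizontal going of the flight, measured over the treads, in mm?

5624 mm

At most 176 each: 3360/176 = 19.09, giving 20 risers.
R = 3360 ÷ 20 = 168 mm.
From 2R + T = 632: T = 632 − 336 = 296 mm.
Treads = 20 − 1 = 19; going = 19 × 296 = 5624 mm.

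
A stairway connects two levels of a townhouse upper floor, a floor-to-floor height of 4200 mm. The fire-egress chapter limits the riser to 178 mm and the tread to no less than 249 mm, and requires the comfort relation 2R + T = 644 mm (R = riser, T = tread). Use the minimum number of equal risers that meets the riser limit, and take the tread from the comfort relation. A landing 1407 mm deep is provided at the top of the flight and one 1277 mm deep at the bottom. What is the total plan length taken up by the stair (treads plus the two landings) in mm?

At most 178 each: 4200/178 = 23.60, giving 24 risers.
R = 4200 ÷ 24 = 175 mm.
From 2R + T = 644: T = 644 − 350 = 294 mm.
Going = (24 − 1) × 294 = 6762 mm.
Add landings: 6762 + 1407 + 1277 = 9446 mm.

9446 mm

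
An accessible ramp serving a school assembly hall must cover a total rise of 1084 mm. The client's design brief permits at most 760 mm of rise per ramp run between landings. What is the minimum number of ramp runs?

2 runs

1084 / 760 = 1.426 → round up to 2 ramp runs.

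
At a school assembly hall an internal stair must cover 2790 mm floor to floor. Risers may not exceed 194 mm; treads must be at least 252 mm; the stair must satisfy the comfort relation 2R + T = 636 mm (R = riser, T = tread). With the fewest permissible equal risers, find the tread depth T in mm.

264 mm

2790 / 194 = 14.381 → round up to 15 risers.
Riser R = 2790 / 15 = 186 mm, within the 194 mm limit.
From 2R + T = 636: T = 636 − 372 = 264 mm.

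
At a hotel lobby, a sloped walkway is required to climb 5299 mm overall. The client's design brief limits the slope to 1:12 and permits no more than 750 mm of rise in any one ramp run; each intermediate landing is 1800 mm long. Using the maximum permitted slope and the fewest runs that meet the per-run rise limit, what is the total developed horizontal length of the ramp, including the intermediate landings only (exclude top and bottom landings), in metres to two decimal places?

76.19 m

⌈5299/750⌉ = 8 ramp runs. That means 7 intermediate landings.
Ramp run (horizontal) at 1:12: 5299 × 12 = 63588 mm.
7 intermediate landings contribute 7 × 1800 = 12600 mm.
Total developed length = 63588 + 12600 = 76188 mm.
= 76.19 m.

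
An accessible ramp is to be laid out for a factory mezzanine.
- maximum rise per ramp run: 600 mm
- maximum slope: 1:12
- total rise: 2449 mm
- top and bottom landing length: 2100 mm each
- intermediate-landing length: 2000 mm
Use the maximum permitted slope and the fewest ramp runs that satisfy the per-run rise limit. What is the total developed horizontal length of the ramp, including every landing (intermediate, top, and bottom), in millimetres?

2449 / 600 = 4.082 → round up to 5 ramp runs. That means 4 intermediate landings.
Horizontal run for 2449 mm of rise at 1:12 is 2449 × 12 = 29388 mm.
Intermediate landings: 4 × 2000 = 8000 mm.
Top and bottom landings: 2 × 2100 = 4200 mm.
Total = 29388 + 8000 + 4200 = 41588 mm.

41588 mm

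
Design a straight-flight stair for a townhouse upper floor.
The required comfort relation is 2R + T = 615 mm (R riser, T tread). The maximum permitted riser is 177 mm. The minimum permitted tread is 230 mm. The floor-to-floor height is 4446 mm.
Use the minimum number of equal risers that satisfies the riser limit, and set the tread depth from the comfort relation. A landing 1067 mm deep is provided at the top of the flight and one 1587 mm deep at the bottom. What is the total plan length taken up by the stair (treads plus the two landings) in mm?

9479 mm

⌈4446/177⌉ = 26 risers.
R = 4446 ÷ 26 = 171 mm.
T = 615 − 2·171 = 273 mm, which satisfies the 230 mm minimum.
Going = (26 − 1) × 273 = 6825 mm.
Add landings: 6825 + 1067 + 1587 = 9479 mm.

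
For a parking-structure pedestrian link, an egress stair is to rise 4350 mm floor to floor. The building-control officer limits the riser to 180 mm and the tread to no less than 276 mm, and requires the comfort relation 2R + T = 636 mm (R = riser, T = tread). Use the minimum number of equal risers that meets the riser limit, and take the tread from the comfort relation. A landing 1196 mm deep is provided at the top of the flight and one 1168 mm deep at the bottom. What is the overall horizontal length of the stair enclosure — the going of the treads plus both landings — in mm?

At most 180 each: 4350/180 = 24.17, giving 25 risers.
R = 4350 ÷ 25 = 174 mm.
T = 636 − 2·174 = 288 mm, which satisfies the 276 mm minimum.
Going = (25 − 1) × 288 = 6912 mm.
Enclosure = 6912 + 1196 + 1168 = 9276 mm.

9276 mm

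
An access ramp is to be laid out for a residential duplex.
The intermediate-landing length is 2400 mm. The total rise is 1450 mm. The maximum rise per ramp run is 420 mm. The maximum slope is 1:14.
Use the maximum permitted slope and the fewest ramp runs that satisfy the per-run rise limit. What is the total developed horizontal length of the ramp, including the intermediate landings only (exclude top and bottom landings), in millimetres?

27500 mm

⌈1450/420⌉ = 4 ramp runs. That means 3 intermediate landings.
Horizontal run for 1450 mm of rise at 1:14 is 1450 × 14 = 20300 mm.
Intermediate landings: 3 × 2400 = 7200 mm.
Developed length = 20300 + 7200 = 27500 mm.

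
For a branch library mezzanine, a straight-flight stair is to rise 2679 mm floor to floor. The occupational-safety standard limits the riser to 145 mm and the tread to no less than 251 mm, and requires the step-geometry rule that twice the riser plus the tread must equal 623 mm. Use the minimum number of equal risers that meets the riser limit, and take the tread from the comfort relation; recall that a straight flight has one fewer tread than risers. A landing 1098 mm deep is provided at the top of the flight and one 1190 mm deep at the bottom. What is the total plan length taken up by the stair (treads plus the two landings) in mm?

8426 mm

At most 145 each: 2679/145 = 18.48, giving 19 risers.
R = 2679 ÷ 19 = 141 mm.
From 2R + T = 623: T = 623 − 282 = 341 mm.
19 risers give 18 treads; going = 18 × 341 = 6138 mm.
Add landings: 6138 + 1098 + 1190 = 8426 mm.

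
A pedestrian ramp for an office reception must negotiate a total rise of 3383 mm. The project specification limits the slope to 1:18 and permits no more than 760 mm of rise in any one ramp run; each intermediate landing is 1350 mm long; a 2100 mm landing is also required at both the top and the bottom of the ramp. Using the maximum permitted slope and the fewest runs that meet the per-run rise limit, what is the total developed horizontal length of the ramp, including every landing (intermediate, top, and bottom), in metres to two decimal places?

70.49 m

3383 / 760 = 4.451 → round up to 5 ramp runs. That means 4 intermediate landings.
Horizontal run for 3383 mm of rise at 1:18 is 3383 × 18 = 60894 mm.
Intermediate landings: 4 × 1350 = 5400 mm.
Top and bottom landings: 2 × 2100 = 4200 mm.
Total = 60894 + 5400 + 4200 = 70494 mm.
= 70.49 m.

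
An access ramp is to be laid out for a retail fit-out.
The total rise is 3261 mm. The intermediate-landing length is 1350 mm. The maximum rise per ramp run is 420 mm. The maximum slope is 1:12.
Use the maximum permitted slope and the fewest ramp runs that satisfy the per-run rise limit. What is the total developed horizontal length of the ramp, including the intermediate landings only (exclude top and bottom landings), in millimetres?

At most 420 each: 3261/420 = 7.76, giving 8 ramp runs. That means 7 intermediate landings.
Ramp run (horizontal) at 1:12: 3261 × 12 = 39132 mm.
Intermediate landings: 7 × 1350 = 9450 mm.
Total developed length = 39132 + 9450 = 48582 mm.

48582 mm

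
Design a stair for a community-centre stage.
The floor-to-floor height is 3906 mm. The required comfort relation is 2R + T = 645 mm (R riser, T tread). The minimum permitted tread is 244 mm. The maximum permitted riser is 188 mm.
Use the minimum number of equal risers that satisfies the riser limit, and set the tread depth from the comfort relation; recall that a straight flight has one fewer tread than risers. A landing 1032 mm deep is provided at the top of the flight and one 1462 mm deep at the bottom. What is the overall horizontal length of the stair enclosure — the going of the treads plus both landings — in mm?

7954 mm

At most 188 each: 3906/188 = 20.78, giving 21 risers.
R = 3906 ÷ 21 = 186 mm.
Tread T = 645 − 2 × 186 = 273 mm (≥ 244 mm).
Going = (21 − 1) × 273 = 5460 mm.
Enclosure = 5460 + 1032 + 1462 = 7954 mm.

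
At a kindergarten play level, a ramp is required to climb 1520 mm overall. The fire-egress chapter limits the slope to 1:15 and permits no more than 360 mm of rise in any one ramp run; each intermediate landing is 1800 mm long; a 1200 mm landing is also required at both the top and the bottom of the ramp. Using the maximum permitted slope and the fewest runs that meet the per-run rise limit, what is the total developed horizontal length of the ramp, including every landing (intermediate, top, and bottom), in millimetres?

1520 / 360 = 4.222 → round up to 5 ramp runs. That means 4 intermediate landings.
Horizontal run for 1520 mm of rise at 1:15 is 1520 × 15 = 22800 mm.
Intermediate landings: 4 × 1800 = 7200 mm.
Top and bottom landings: 2 × 1200 = 2400 mm.
Total = 22800 + 7200 + 2400 = 32400 mm.

32400 mm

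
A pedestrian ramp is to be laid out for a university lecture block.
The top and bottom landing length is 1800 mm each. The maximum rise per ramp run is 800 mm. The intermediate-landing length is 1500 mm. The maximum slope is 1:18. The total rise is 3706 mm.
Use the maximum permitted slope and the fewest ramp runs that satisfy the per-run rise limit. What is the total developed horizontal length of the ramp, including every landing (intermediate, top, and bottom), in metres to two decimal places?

76.31 m

3706 / 800 = 4.633 → round up to 5 ramp runs. That means 4 intermediate landings.
Ramp run (horizontal) at 1:18: 3706 × 18 = 66708 mm.
Intermediate landings: 4 × 1500 = 6000 mm.
Top and bottom landings: 2 × 1800 = 3600 mm.
Total = 66708 + 6000 + 3600 = 76308 mm.
= 76.31 m.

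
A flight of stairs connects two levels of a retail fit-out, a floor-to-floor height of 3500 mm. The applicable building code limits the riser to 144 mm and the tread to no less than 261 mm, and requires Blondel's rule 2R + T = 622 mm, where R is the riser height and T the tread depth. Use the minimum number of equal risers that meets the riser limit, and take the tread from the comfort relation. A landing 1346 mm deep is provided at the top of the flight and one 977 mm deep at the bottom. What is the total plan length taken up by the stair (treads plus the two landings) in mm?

10531 mm

3500 / 144 = 24.306 → round up to 25 risers.
Riser R = 3500 / 25 = 140 mm, within the 144 mm limit.
T = 622 − 2·140 = 342 mm, which satisfies the 261 mm minimum.
Going = (25 − 1) × 342 = 8208 mm.
Add landings: 8208 + 1346 + 977 = 10531 mm.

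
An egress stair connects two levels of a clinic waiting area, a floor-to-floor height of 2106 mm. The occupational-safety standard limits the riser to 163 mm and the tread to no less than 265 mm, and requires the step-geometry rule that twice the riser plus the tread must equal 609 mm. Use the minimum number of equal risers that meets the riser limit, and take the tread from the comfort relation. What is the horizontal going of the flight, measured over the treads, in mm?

3420 mm

2106 / 163 = 12.92, so 13 risers are needed.
R = 2106 ÷ 13 = 162 mm.
Tread T = 609 − 2 × 162 = 285 mm (≥ 265 mm).
13 risers give 12 treads; going = 12 × 285 = 3420 mm.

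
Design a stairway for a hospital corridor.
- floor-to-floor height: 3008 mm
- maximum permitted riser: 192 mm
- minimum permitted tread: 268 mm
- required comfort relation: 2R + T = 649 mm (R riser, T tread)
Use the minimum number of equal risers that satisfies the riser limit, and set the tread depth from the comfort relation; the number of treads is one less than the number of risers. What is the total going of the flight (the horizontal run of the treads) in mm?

4095 mm

3008 / 192 = 15.67, so 16 risers are needed.
R = 3008 ÷ 16 = 188 mm.
T = 649 − 2·188 = 273 mm, which satisfies the 268 mm minimum.
Going = (16 − 1) × 273 = 4095 mm.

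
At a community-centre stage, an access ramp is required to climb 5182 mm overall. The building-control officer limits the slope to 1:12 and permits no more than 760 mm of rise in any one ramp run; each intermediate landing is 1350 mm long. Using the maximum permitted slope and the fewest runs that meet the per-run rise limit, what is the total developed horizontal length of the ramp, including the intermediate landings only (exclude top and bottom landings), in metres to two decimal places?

5182 / 760 = 6.82, so 7 ramp runs are needed. That means 6 intermediate landings.
Horizontal run for 5182 mm of rise at 1:12 is 5182 × 12 = 62184 mm.
Intermediate landings: 6 × 1350 = 8100 mm.
Developed length = 62184 + 8100 = 70284 mm.
= 70.28 m.

70.28 m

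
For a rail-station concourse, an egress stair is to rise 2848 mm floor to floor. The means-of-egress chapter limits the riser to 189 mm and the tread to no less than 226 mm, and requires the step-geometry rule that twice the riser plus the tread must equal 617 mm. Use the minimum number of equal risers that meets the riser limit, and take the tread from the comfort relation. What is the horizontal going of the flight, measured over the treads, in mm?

3915 mm

⌈2848/189⌉ = 16 risers.
Each riser is 2848/16 = 178 mm (≤ 189 mm).
T = 617 − 2·178 = 261 mm, which satisfies the 226 mm minimum.
Treads = 16 − 1 = 15; going = 15 × 261 = 3915 mm.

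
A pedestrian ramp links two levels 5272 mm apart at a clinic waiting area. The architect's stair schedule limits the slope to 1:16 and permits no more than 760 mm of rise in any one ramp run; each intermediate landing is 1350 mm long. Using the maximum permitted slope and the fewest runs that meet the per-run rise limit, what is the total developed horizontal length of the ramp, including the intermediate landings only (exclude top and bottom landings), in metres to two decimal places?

92.45 m

⌈5272/760⌉ = 7 ramp runs. That means 6 intermediate landings.
Horizontal run for 5272 mm of rise at 1:16 is 5272 × 16 = 84352 mm.
6 intermediate landings contribute 6 × 1350 = 8100 mm.
Total developed length = 84352 + 8100 = 92452 mm.
= 92.45 m.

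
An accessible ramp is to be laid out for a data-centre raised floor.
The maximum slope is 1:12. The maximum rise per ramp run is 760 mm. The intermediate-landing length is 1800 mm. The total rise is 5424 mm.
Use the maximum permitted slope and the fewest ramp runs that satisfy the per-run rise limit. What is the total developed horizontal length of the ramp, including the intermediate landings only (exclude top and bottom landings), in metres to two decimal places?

77.69 m

At most 760 each: 5424/760 = 7.14, giving 8 ramp runs. That means 7 intermediate landings.
Horizontal run for 5424 mm of rise at 1:12 is 5424 × 12 = 65088 mm.
7 intermediate landings contribute 7 × 1800 = 12600 mm.
Total developed length = 65088 + 12600 = 77688 mm.
= 77.69 m.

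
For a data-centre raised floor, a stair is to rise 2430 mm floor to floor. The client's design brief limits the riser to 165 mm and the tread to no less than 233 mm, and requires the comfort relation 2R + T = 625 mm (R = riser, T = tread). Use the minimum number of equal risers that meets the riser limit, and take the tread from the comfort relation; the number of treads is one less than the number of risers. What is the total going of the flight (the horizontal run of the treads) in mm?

At most 165 each: 2430/165 = 14.73, giving 15 risers.
R = 2430 ÷ 15 = 162 mm.
Tread T = 625 − 2 × 162 = 301 mm (≥ 233 mm).
Treads = 15 − 1 = 14; going = 14 × 301 = 4214 mm.

4214 mm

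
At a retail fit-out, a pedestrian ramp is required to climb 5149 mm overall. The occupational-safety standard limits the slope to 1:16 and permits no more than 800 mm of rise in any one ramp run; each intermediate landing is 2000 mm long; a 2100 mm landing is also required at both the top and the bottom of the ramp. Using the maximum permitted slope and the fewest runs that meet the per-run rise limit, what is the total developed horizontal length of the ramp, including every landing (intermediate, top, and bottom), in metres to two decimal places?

At most 800 each: 5149/800 = 6.44, giving 7 ramp runs. That means 6 intermediate landings.
Ramp run (horizontal) at 1:16: 5149 × 16 = 82384 mm.
6 intermediate landings contribute 6 × 2000 = 12000 mm.
Top and bottom landings: 2 × 2100 = 4200 mm.
Total = 82384 + 12000 + 4200 = 98584 mm.
= 98.58 m.

98.58 m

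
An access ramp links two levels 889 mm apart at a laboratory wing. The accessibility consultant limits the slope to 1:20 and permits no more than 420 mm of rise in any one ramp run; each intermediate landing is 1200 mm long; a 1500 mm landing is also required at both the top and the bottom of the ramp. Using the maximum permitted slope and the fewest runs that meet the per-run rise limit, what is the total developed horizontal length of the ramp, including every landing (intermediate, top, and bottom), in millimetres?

23180 mm

889 / 420 = 2.117 → round up to 3 ramp runs. That means 2 intermediate landings.
Ramp run (horizontal) at 1:20: 889 × 20 = 17780 mm.
Intermediate landings: 2 × 1200 = 2400 mm.
Top and bottom landings: 2 × 1500 = 3000 mm.
Total = 17780 + 2400 + 3000 = 23180 mm.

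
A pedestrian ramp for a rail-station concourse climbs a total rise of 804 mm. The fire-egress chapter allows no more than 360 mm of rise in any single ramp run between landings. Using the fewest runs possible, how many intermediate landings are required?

2 intermediate landings

804 / 360 = 2.233 → round up to 3 ramp runs.
3 runs are separated by 2 intermediate landings.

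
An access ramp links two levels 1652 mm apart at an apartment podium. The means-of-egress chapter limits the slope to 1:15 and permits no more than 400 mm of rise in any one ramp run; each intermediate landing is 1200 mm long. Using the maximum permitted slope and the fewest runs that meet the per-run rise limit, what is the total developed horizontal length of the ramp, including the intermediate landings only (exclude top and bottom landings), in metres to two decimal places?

1652 / 400 = 4.13, so 5 ramp runs are needed. That means 4 intermediate landings.
Horizontal run for 1652 mm of rise at 1:15 is 1652 × 15 = 24780 mm.
Intermediate landings: 4 × 1200 = 4800 mm.
Developed length = 24780 + 4800 = 29580 mm.
= 29.58 m.

29.58 m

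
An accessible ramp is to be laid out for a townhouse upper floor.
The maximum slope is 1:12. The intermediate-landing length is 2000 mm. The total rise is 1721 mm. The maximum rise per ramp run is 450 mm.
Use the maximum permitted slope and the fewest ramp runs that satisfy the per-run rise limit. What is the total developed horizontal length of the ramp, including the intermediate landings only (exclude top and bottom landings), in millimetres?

26652 mm

⌈1721/450⌉ = 4 ramp runs. That means 3 intermediate landings.
Horizontal run for 1721 mm of rise at 1:12 is 1721 × 12 = 20652 mm.
Intermediate landings: 3 × 2000 = 6000 mm.
Total developed length = 20652 + 6000 = 26652 mm.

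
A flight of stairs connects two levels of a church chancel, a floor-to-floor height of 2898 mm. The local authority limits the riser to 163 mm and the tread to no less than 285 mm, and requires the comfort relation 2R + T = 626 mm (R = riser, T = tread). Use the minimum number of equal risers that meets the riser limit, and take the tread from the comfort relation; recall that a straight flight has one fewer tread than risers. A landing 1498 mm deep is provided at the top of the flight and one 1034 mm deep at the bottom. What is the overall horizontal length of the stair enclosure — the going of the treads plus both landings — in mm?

7700 mm

At most 163 each: 2898/163 = 17.78, giving 18 risers.
Riser R = 2898 / 18 = 161 mm, within the 163 mm limit.
From 2R + T = 626: T = 626 − 322 = 304 mm.
18 risers give 17 treads; going = 17 × 304 = 5168 mm.
Enclosure = 5168 + 1498 + 1034 = 7700 mm.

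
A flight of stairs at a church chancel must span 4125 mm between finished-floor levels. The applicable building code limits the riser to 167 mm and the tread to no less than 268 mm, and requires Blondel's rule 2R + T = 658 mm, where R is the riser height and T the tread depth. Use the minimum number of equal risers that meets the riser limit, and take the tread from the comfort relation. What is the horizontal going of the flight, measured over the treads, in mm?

⌈4125/167⌉ = 25 risers.
R = 4125 ÷ 25 = 165 mm.
From 2R + T = 658: T = 658 − 330 = 328 mm.
25 risers give 24 treads; going = 24 × 328 = 7872 mm.

7872 mm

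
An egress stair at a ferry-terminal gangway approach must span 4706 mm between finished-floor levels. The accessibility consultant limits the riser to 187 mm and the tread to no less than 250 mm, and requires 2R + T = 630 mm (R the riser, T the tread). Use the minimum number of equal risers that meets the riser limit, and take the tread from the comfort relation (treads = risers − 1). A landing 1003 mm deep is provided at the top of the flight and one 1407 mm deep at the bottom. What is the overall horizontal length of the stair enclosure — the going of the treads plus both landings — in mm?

9110 mm

4706 / 187 = 25.17, so 26 risers are needed.
Each riser is 4706/26 = 181 mm (≤ 187 mm).
From 2R + T = 630: T = 630 − 362 = 268 mm.
Going = (26 − 1) × 268 = 6700 mm.
Add landings: 6700 + 1003 + 1407 = 9110 mm.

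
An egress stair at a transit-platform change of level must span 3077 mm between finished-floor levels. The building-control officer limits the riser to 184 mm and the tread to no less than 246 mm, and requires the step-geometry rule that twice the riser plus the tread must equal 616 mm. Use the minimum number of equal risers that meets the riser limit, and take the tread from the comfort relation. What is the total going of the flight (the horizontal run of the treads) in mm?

4064 mm

3077 / 184 = 16.72, so 17 risers are needed.
R = 3077 ÷ 17 = 181 mm.
From 2R + T = 616: T = 616 − 362 = 254 mm.
Treads = 17 − 1 = 16; going = 16 × 254 = 4064 mm.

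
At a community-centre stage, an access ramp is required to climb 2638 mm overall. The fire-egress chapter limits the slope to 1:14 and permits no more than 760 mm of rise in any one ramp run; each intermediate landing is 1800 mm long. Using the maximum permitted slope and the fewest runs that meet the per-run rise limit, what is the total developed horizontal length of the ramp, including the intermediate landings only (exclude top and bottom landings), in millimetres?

42332 mm

2638 / 760 = 3.47, so 4 ramp runs are needed. That means 3 intermediate landings.
Ramp run (horizontal) at 1:14: 2638 × 14 = 36932 mm.
3 intermediate landings contribute 3 × 1800 = 5400 mm.
Total developed length = 36932 + 5400 = 42332 mm.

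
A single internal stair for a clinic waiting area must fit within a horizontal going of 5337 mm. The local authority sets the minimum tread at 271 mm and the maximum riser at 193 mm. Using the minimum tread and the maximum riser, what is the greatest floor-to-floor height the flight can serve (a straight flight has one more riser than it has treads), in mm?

Treads that fit: ⌊5337 / 271⌋ = 19.
Risers = treads + 1 = 20.
Maximum height = 20 × 193 = 3860 mm.

3860 mm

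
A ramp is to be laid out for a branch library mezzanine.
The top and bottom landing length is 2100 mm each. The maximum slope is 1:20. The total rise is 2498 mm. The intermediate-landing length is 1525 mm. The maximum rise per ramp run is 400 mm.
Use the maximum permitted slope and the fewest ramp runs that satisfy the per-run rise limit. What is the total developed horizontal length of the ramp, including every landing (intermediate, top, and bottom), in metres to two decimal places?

At most 400 each: 2498/400 = 6.25, giving 7 ramp runs. That means 6 intermediate landings.
Horizontal run for 2498 mm of rise at 1:20 is 2498 × 20 = 49960 mm.
Intermediate landings: 6 × 1525 = 9150 mm.
Top and bottom landings: 2 × 2100 = 4200 mm.
Total = 49960 + 9150 + 4200 = 63310 mm.
= 63.31 m.

63.31 m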